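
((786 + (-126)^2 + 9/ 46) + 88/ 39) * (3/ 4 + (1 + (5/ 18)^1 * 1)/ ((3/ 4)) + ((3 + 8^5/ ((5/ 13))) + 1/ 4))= 171937103705563/ 121095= 1419853038.57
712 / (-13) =-712 / 13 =-54.77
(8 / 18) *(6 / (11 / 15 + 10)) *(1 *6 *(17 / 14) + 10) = 4840 / 1127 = 4.29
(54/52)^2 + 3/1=2757/676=4.08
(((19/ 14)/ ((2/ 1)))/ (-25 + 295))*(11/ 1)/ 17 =209/ 128520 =0.00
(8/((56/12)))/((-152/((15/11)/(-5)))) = 9/2926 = 0.00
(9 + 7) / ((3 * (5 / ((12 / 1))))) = 64 / 5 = 12.80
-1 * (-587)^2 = -344569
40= 40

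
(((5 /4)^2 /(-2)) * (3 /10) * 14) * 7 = -735 /32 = -22.97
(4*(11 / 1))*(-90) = -3960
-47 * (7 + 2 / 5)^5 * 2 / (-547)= 6518331958 / 1709375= 3813.28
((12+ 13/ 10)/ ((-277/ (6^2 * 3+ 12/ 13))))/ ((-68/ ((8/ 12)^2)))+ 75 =68900513/ 918255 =75.03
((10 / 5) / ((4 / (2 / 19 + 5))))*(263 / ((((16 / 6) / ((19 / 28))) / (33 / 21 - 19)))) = -4668513 / 1568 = -2977.37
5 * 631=3155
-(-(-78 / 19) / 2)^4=-2313441 / 130321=-17.75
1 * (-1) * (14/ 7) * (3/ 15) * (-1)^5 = 2/ 5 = 0.40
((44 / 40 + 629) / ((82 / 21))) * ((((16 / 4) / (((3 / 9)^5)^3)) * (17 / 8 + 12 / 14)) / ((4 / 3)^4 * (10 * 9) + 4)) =407669795698563 / 4257440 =95754677.86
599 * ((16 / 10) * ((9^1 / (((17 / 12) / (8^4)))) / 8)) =264978432 / 85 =3117393.32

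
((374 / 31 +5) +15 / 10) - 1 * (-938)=59307 / 62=956.56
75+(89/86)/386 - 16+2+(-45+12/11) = 17.09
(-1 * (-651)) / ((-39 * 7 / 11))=-341 / 13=-26.23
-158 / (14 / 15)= -1185 / 7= -169.29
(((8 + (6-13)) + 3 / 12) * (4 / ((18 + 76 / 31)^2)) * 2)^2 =23088025 / 40392156484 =0.00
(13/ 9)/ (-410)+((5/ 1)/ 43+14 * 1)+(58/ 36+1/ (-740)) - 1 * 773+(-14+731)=-472921303/ 11741580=-40.28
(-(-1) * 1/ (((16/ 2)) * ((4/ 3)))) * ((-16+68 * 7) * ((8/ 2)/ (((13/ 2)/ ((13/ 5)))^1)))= 69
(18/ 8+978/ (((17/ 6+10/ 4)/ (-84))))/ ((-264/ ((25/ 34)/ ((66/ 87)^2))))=74.54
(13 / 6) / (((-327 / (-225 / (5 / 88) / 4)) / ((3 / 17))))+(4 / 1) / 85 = 11161 / 9265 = 1.20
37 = 37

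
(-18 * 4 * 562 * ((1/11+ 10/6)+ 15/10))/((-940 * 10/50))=362490/517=701.14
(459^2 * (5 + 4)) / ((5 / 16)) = 30338064 / 5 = 6067612.80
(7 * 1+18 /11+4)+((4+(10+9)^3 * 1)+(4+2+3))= 75731 /11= 6884.64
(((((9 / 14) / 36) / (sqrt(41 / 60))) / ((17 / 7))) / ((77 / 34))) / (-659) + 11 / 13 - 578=-7503 / 13 - sqrt(615) / 4160926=-577.15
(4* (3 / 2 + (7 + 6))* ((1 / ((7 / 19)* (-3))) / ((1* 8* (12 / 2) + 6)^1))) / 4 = -551 / 2268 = -0.24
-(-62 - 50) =112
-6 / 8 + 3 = 9 / 4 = 2.25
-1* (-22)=22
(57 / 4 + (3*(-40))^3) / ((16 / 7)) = -48383601 / 64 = -755993.77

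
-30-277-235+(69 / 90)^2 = -541.41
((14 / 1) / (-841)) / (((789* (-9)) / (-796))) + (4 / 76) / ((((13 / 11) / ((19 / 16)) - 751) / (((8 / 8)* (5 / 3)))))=-1856318729 / 936107723691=-0.00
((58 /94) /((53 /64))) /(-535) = -1856 /1332685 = -0.00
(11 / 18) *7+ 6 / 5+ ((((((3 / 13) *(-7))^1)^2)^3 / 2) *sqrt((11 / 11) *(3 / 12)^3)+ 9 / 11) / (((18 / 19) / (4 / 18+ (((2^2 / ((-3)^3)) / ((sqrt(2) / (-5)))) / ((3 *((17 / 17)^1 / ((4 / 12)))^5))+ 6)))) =17295149285 *sqrt(2) / 16721070352272+ 57805871803 / 3185693940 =18.15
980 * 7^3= 336140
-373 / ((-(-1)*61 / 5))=-1865 / 61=-30.57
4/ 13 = 0.31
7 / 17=0.41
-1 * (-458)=458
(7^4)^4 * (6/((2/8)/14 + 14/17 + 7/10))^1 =129362477452338.09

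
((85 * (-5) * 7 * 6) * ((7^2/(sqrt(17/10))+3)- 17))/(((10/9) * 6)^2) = 22491/4- 9261 * sqrt(170)/8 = -9470.83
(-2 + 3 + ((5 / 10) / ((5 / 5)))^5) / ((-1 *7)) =-33 / 224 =-0.15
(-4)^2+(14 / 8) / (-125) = 15.99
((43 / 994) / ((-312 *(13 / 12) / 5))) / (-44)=215 / 14782768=0.00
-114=-114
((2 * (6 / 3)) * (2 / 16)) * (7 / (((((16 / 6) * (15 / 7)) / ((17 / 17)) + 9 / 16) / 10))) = 3920 / 703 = 5.58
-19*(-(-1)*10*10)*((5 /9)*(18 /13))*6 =-114000 /13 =-8769.23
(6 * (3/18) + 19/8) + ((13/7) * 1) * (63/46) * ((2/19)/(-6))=11643/3496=3.33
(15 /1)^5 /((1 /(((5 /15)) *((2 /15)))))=33750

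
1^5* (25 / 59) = 25 / 59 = 0.42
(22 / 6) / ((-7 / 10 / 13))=-1430 / 21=-68.10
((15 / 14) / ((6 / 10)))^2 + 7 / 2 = 1311 / 196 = 6.69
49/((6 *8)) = 49/48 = 1.02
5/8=0.62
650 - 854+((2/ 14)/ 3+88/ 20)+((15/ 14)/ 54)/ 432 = -108620327/ 544320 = -199.55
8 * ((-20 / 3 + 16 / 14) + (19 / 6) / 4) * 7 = -265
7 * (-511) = -3577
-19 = -19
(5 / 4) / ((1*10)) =1 / 8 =0.12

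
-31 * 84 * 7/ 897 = -6076/ 299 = -20.32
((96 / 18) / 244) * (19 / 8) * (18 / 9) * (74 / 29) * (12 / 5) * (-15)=-16872 / 1769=-9.54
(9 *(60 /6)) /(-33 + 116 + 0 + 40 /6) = 270 /269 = 1.00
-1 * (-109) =109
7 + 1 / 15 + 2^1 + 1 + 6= 241 / 15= 16.07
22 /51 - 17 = -845 /51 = -16.57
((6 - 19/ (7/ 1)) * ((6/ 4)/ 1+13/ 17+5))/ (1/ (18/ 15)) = 17043/ 595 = 28.64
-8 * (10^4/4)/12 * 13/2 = -10833.33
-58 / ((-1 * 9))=58 / 9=6.44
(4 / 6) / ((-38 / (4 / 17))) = -4 / 969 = -0.00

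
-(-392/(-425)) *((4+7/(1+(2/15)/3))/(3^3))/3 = -197176/1617975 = -0.12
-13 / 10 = -1.30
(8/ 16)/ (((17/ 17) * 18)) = 0.03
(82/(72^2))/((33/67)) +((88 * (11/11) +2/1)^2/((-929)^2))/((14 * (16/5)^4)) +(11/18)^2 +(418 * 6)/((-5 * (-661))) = 1.16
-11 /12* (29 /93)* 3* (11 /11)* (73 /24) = -23287 /8928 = -2.61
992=992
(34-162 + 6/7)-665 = -792.14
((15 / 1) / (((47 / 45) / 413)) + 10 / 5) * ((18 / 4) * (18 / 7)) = 22588389 / 329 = 68657.72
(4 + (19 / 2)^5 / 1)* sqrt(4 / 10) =2476227* sqrt(10) / 160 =48940.73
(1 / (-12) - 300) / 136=-3601 / 1632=-2.21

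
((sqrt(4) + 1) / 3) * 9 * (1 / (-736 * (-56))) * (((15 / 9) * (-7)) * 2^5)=-15 / 184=-0.08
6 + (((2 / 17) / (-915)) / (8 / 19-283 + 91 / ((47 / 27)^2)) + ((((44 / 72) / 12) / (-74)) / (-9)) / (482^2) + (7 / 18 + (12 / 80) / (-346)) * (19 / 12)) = 6.62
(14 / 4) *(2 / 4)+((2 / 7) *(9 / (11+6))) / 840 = 14579 / 8330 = 1.75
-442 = -442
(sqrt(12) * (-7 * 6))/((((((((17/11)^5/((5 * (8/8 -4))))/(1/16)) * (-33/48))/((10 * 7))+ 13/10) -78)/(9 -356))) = -224046830700 * sqrt(3)/588846539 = -659.02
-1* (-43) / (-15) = -43 / 15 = -2.87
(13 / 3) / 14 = 13 / 42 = 0.31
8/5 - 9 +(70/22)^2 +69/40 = 21533/4840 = 4.45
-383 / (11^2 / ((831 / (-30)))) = 87.68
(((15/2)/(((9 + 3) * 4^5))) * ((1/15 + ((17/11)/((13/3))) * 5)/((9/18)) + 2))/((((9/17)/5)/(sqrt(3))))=519605 * sqrt(3)/15814656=0.06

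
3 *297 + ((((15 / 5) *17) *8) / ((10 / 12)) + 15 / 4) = 27687 / 20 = 1384.35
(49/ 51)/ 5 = 49/ 255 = 0.19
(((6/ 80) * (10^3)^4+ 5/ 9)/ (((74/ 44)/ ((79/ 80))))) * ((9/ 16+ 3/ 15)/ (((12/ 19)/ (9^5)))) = 297362201897202682977/ 94720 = 3139381354489048.60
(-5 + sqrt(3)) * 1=-5 + sqrt(3)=-3.27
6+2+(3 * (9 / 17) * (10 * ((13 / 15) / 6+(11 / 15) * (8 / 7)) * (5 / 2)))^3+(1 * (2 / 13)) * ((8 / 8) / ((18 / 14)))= 93667940431025 / 1577308824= 59384.66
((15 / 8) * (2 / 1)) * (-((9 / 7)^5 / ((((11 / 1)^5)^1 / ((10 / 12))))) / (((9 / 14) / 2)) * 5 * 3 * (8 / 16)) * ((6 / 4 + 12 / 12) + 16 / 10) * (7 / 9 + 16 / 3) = -11208375 / 281224328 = -0.04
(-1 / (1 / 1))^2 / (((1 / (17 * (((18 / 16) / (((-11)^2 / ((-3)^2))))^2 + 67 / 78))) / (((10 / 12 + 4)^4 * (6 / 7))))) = 380506647293191 / 55254431232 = 6886.45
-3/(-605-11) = 0.00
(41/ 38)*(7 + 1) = 164/ 19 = 8.63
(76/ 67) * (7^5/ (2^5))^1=595.77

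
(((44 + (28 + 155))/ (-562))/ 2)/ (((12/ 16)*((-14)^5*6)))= 227/ 2720313792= 0.00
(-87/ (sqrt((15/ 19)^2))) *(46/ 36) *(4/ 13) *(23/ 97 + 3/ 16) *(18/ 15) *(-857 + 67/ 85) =303902988223/ 16077750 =18902.08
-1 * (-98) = 98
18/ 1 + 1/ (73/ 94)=1408/ 73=19.29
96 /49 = 1.96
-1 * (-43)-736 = -693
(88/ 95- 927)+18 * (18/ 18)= -86267/ 95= -908.07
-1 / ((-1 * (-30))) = -1 / 30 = -0.03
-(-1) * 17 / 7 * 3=51 / 7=7.29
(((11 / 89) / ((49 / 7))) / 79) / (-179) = -11 / 8809843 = -0.00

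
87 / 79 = 1.10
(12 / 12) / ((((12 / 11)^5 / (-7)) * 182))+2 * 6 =77474533 / 6469632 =11.98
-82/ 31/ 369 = -2/ 279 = -0.01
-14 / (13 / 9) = -126 / 13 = -9.69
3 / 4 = 0.75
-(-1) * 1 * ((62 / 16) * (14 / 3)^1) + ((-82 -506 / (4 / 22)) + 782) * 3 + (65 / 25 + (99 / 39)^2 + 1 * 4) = -63049231 / 10140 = -6217.87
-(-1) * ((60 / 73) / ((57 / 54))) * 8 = 8640 / 1387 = 6.23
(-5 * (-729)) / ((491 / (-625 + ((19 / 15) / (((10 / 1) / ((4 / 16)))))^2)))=-4639.76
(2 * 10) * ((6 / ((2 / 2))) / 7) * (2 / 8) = 30 / 7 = 4.29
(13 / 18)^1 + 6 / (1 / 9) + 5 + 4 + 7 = 1273 / 18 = 70.72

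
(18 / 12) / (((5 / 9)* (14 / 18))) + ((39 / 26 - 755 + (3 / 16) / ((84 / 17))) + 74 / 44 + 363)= -1356287 / 3520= -385.31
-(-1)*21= 21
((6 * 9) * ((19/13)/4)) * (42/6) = 3591/26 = 138.12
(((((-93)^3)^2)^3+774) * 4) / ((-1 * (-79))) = 1083310781189000833455476721689874492 / 79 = 13712794698594947258930090000000000.00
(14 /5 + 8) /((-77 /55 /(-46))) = 2484 /7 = 354.86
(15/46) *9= 135/46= 2.93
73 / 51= 1.43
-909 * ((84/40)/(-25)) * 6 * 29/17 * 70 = 23250402/425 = 54706.83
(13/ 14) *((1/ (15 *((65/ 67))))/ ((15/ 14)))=67/ 1125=0.06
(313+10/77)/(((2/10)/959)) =16516035/11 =1501457.73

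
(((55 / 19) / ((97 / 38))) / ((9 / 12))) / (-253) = -40 / 6693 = -0.01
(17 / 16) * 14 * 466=27727 / 4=6931.75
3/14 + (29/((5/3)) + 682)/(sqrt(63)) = 3/14 + 3497 * sqrt(7)/105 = 88.33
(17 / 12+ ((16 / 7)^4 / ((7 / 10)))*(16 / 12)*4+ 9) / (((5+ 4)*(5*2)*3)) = 2936261 / 3630312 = 0.81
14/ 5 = 2.80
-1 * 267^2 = -71289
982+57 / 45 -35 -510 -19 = 6289 / 15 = 419.27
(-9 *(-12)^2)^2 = 1679616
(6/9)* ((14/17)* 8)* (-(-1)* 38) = 8512/51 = 166.90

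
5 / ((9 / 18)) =10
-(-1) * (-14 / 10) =-1.40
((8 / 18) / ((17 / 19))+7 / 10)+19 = 30901 / 1530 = 20.20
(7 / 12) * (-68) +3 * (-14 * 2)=-371 / 3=-123.67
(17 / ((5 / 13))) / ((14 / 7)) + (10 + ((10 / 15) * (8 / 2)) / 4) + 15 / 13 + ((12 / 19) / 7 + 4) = 1971617 / 51870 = 38.01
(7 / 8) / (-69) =-7 / 552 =-0.01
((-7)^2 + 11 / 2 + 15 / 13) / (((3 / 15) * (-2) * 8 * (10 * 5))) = -1447 / 4160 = -0.35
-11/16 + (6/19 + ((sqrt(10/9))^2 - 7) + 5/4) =-13709/2736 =-5.01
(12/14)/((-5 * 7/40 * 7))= -48/343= -0.14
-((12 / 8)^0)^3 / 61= -1 / 61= -0.02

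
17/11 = 1.55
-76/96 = -19/24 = -0.79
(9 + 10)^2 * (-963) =-347643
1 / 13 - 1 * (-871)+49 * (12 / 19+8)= 319624 / 247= 1294.02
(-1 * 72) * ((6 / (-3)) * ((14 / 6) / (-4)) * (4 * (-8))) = 2688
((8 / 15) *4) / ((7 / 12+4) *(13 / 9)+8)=1152 / 7895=0.15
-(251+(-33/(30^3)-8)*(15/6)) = -831589/3600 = -231.00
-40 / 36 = -1.11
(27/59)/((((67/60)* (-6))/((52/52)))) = -270/3953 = -0.07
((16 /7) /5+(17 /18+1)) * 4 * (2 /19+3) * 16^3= 731275264 /5985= 122184.67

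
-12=-12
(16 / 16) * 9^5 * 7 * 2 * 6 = 4960116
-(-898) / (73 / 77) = 69146 / 73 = 947.21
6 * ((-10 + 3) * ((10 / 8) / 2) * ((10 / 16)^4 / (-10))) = 13125 / 32768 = 0.40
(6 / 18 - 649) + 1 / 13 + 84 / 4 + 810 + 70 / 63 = 183.52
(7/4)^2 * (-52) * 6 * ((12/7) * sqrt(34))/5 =-1638 * sqrt(34)/5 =-1910.22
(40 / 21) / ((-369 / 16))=-640 / 7749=-0.08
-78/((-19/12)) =936/19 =49.26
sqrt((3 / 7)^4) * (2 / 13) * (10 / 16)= 45 / 2548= 0.02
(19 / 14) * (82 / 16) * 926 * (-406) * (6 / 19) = -1651521 / 2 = -825760.50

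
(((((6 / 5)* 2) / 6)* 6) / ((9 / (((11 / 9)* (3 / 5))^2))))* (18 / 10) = 484 / 1875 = 0.26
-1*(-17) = 17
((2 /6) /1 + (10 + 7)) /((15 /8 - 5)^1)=-416 /75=-5.55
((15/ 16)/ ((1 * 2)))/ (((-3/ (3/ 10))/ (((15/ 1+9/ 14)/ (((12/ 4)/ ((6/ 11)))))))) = -657/ 4928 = -0.13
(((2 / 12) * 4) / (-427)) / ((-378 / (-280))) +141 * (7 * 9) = 307236281 / 34587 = 8883.00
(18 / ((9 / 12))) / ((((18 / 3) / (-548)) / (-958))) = 2099936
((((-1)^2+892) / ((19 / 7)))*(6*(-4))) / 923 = -7896 / 923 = -8.55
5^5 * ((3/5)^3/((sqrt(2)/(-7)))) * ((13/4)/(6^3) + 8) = -1211875 * sqrt(2)/64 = -26778.91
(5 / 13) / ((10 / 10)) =0.38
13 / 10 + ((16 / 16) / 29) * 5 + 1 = 717 / 290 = 2.47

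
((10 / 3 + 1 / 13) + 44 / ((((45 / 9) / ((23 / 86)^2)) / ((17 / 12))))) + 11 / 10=2596927 / 480740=5.40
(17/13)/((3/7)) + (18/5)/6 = 712/195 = 3.65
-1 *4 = -4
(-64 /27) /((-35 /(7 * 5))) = 64 /27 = 2.37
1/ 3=0.33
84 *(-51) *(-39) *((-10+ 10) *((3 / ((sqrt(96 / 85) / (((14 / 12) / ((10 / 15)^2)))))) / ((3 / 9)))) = 0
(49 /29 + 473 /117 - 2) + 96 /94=758072 /159471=4.75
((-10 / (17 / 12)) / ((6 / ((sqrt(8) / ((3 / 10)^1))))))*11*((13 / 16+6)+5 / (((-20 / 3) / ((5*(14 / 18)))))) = -3025*sqrt(2) / 9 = -475.33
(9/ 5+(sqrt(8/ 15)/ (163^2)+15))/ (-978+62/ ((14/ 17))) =-588/ 31595 - 14 * sqrt(30)/ 2518342665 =-0.02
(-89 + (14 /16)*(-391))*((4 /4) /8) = -3449 /64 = -53.89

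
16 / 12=4 / 3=1.33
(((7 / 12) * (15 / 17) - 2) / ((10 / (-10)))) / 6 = 101 / 408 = 0.25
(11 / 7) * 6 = 9.43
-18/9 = -2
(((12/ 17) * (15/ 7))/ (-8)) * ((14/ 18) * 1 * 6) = -15/ 17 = -0.88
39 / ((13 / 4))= 12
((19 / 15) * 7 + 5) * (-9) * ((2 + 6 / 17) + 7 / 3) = -49712 / 85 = -584.85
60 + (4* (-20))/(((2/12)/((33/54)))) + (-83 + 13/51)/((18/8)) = -123980/459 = -270.11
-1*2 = -2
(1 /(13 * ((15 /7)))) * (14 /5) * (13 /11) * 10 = 196 /165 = 1.19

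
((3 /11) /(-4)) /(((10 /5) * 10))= -3 /880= -0.00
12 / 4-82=-79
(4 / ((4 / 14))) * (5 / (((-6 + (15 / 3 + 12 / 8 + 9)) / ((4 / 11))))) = 560 / 209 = 2.68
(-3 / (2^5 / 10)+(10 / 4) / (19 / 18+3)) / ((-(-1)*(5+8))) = -375 / 15184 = -0.02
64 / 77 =0.83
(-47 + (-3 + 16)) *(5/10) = -17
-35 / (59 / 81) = -2835 / 59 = -48.05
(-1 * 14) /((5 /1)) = -14 /5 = -2.80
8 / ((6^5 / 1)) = 1 / 972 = 0.00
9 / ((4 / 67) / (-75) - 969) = -45225 / 4869229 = -0.01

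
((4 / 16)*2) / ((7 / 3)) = 3 / 14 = 0.21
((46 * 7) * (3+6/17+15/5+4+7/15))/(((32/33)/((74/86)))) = 180788993/58480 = 3091.47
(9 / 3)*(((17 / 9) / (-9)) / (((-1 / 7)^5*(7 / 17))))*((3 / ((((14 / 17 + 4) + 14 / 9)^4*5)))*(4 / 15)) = 14082895670067 / 5671256473600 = 2.48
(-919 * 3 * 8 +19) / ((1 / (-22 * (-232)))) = -112476848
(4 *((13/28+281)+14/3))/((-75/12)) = -19228/105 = -183.12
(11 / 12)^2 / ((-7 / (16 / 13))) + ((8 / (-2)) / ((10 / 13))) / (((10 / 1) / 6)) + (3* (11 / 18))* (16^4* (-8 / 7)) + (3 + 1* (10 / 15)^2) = -937163594 / 6825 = -137313.35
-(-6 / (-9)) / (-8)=1 / 12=0.08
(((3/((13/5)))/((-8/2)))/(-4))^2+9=389601/43264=9.01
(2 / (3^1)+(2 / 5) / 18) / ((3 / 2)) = 62 / 135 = 0.46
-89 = -89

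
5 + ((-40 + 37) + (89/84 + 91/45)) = 5.08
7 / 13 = 0.54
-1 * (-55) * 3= 165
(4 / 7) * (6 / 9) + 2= 50 / 21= 2.38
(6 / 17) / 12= 1 / 34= 0.03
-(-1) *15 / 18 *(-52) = -130 / 3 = -43.33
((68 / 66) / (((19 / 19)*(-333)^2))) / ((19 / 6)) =68 / 23175801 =0.00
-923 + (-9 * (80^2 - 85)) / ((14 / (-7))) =54989 / 2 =27494.50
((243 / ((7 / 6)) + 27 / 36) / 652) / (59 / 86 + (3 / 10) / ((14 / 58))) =1258395 / 7571024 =0.17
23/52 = 0.44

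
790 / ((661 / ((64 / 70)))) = 1.09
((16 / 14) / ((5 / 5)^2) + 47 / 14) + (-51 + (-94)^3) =-830630.50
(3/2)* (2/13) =3/13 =0.23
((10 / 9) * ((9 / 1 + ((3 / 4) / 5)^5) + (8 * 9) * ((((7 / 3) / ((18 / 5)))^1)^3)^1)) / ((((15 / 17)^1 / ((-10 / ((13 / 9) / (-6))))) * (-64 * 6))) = -3403164234497 / 873400320000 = -3.90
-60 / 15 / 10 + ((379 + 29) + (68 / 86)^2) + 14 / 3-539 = -3497609 / 27735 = -126.11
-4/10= -2/5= -0.40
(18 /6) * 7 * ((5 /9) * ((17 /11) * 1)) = 595 /33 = 18.03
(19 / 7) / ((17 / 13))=247 / 119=2.08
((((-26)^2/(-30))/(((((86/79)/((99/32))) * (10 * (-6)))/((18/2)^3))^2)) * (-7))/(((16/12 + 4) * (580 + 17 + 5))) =610413069358521/10421141504000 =58.57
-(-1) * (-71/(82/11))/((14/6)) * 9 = -21087/574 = -36.74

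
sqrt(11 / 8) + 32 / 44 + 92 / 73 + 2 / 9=sqrt(22) / 4 + 15970 / 7227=3.38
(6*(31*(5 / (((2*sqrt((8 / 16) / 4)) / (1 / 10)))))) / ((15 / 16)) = 496*sqrt(2) / 5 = 140.29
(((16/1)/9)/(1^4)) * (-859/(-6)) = 254.52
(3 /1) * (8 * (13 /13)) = 24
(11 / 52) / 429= 1 / 2028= 0.00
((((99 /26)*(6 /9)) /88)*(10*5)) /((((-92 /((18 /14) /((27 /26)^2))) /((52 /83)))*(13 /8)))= -2600 /360801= -0.01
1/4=0.25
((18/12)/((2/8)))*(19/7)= 114/7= 16.29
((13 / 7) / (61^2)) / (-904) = -13 / 23546488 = -0.00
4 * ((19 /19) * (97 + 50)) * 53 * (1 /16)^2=7791 /64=121.73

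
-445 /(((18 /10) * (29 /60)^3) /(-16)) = 854400000 /24389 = 35032.19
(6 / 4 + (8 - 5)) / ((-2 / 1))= -9 / 4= -2.25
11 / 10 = 1.10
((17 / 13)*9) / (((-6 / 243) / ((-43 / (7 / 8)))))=2131596 / 91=23424.13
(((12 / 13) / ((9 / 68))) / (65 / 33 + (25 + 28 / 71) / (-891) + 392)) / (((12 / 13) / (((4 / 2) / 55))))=14484 / 20767595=0.00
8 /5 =1.60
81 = 81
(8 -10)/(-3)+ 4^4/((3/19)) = 1622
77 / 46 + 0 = 77 / 46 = 1.67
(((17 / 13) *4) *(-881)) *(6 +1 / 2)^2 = -194701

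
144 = 144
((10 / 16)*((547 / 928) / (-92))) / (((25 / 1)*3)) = -547 / 10245120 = -0.00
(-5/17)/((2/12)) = -30/17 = -1.76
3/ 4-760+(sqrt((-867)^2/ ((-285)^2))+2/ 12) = -861887/ 1140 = -756.04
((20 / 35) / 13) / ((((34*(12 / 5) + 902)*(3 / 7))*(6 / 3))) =0.00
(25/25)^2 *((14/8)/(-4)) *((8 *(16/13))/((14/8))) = -32/13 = -2.46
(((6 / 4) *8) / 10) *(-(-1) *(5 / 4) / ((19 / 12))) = 18 / 19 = 0.95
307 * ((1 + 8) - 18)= -2763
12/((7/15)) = 180/7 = 25.71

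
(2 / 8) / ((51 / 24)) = 2 / 17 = 0.12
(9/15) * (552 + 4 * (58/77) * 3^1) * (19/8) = 61560/77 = 799.48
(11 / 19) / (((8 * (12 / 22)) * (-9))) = -121 / 8208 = -0.01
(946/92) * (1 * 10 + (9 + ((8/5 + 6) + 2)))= 67639/230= 294.08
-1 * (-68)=68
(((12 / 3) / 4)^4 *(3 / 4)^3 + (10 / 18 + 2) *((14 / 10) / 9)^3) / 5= 22648271 / 262440000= 0.09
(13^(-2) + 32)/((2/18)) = 48681/169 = 288.05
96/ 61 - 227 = -13751/ 61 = -225.43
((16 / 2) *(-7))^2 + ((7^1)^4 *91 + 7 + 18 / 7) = 1551456 / 7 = 221636.57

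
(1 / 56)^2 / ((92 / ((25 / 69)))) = 25 / 19907328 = 0.00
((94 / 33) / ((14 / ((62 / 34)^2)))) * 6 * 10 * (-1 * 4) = -3613360 / 22253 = -162.38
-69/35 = -1.97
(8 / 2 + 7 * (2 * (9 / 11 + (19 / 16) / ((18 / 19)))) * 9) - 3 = 262.03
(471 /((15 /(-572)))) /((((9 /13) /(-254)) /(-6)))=-593065616 /15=-39537707.73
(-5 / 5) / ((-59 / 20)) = 20 / 59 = 0.34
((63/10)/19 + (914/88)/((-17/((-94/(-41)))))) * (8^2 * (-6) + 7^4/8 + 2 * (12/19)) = 4889331647/55355740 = 88.33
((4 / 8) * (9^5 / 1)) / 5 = 59049 / 10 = 5904.90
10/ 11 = 0.91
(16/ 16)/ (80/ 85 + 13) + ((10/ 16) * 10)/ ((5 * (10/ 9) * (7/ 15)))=32947/ 13272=2.48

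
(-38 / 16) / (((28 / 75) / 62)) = -44175 / 112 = -394.42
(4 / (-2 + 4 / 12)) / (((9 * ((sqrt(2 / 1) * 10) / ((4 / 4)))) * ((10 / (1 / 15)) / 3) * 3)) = -sqrt(2) / 11250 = -0.00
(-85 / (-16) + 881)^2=201100761 / 256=785549.85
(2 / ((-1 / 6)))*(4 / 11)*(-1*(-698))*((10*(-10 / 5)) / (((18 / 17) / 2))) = 3797120 / 33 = 115064.24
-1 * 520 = -520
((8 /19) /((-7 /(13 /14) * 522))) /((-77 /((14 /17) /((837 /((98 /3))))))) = 104 /2328533163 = 0.00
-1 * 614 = -614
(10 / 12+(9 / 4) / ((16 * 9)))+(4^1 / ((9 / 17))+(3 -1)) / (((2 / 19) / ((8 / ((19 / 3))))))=7393 / 64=115.52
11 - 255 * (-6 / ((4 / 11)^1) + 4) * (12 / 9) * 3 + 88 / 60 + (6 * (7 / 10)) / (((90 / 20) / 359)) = 196463 / 15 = 13097.53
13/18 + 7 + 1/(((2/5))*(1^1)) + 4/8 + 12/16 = 413/36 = 11.47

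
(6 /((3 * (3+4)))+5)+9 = 100 /7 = 14.29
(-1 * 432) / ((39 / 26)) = -288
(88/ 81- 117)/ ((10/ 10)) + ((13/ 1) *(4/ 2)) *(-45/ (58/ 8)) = -651361/ 2349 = -277.29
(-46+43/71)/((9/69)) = -74129/213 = -348.02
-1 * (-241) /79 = 241 /79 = 3.05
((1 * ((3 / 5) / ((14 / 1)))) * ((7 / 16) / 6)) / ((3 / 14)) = 7 / 480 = 0.01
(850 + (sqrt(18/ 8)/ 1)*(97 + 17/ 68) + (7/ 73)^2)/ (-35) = -8491307/ 298424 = -28.45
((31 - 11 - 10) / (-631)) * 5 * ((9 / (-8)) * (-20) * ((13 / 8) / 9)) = -1625 / 5048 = -0.32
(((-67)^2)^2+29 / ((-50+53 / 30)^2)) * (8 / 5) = 337540788287912 / 10469045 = 32241793.62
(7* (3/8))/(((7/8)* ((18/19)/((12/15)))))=38/15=2.53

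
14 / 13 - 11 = -129 / 13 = -9.92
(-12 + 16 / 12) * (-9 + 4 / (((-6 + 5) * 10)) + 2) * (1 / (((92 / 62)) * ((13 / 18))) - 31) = -2128832 / 897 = -2373.28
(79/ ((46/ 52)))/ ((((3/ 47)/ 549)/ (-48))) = -847989792/ 23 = -36869121.39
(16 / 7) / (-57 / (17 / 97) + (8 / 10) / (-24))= -0.01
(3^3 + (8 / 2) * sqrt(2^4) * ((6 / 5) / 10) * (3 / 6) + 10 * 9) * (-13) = -38337 / 25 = -1533.48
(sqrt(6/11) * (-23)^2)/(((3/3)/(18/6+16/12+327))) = 525826 * sqrt(66)/33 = 129449.41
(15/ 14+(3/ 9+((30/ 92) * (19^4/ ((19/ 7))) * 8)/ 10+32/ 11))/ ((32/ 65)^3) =105007.89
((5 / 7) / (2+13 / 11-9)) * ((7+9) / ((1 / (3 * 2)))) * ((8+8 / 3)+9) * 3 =-9735 / 14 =-695.36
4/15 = 0.27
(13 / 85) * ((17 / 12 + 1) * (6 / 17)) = 377 / 2890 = 0.13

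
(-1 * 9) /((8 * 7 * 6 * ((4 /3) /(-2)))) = 9 /224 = 0.04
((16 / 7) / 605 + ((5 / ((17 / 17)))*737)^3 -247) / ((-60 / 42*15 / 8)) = -847668179293384 / 45375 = -18681392381.12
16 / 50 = 8 / 25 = 0.32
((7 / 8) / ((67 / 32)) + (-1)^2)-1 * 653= -43656 / 67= -651.58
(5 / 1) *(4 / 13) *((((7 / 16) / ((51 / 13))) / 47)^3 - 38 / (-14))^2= 5743879372027215623431140423005 / 506766083651894435219654049792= 11.33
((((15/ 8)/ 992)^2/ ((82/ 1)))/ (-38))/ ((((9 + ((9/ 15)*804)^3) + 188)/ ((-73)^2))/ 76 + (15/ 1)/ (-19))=-0.00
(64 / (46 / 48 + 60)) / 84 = 128 / 10241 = 0.01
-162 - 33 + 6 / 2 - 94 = -286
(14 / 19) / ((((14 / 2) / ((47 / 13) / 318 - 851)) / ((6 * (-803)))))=5649887122 / 13091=431585.60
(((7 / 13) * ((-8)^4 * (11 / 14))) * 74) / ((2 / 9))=7501824 / 13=577063.38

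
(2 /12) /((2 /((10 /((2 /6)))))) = 5 /2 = 2.50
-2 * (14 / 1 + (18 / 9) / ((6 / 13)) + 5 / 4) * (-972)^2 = -37004040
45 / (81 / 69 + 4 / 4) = 20.70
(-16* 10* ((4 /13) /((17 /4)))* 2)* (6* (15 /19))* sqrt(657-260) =-460800* sqrt(397) /4199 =-2186.56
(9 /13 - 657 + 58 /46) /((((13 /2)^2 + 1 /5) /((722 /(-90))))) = 282820396 /2284659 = 123.79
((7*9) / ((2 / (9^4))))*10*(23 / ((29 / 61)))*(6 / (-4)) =-8698803435 / 58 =-149979369.57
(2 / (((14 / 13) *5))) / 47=13 / 1645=0.01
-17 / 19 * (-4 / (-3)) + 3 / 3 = -11 / 57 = -0.19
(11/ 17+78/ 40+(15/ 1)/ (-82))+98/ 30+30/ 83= 6.04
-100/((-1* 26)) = 50/13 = 3.85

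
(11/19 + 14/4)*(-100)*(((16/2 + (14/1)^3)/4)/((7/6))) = -240541.35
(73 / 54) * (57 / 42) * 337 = 467419 / 756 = 618.28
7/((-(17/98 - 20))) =686/1943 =0.35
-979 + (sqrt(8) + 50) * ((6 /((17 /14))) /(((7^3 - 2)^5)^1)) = -76736768797933543 /78382807760917 + 168 * sqrt(2) /78382807760917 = -979.00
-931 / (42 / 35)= -4655 / 6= -775.83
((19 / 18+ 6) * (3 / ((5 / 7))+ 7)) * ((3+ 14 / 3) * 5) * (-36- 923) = -78434692 / 27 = -2904988.59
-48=-48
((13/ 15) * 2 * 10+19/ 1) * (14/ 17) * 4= 6104/ 51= 119.69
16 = 16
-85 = -85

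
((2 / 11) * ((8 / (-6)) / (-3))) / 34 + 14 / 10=11801 / 8415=1.40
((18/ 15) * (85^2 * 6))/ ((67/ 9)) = 468180/ 67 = 6987.76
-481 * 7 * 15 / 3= -16835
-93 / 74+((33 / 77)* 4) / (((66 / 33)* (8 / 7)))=-75 / 148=-0.51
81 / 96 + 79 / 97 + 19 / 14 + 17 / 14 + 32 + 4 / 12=2383319 / 65184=36.56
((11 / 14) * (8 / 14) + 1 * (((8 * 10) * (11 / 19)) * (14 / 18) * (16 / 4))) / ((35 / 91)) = 15744586 / 41895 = 375.81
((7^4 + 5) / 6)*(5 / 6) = 2005 / 6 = 334.17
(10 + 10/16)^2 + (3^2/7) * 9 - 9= 51727/448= 115.46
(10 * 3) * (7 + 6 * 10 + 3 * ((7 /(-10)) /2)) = 1978.50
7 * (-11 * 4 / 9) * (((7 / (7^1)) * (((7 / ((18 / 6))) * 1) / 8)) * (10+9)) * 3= -10241 / 18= -568.94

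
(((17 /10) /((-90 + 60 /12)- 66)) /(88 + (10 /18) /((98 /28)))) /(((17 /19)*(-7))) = 171 /8386540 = 0.00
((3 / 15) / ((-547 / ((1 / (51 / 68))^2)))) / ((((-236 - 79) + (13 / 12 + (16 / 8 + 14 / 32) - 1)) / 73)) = 18688 / 123066795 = 0.00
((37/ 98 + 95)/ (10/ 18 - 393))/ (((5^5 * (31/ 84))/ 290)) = -7318701/ 119756875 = -0.06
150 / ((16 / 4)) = 75 / 2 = 37.50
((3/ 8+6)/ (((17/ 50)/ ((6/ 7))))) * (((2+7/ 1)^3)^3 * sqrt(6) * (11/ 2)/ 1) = 958865710275 * sqrt(6)/ 28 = 83883275786.61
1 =1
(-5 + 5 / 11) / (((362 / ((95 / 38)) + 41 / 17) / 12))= -17000 / 45881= -0.37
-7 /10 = -0.70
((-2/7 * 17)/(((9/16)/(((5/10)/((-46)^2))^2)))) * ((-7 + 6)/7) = 17/246819762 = 0.00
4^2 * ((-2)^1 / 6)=-16 / 3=-5.33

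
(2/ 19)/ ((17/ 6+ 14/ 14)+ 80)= 12/ 9557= 0.00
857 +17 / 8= 6873 / 8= 859.12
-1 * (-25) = 25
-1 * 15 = -15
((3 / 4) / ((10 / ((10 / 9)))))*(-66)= -11 / 2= -5.50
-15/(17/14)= -210/17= -12.35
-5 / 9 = -0.56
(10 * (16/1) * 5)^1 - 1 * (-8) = 808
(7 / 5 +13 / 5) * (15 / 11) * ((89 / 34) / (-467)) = -0.03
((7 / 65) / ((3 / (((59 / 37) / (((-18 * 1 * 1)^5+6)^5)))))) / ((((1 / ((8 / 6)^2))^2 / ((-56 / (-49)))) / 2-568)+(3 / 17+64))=898688 / 190484685011493987420831500858020085714715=0.00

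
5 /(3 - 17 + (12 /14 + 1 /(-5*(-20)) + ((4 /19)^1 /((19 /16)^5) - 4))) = -164660583500 /561285238033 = -0.29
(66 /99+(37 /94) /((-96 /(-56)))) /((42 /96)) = 674 /329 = 2.05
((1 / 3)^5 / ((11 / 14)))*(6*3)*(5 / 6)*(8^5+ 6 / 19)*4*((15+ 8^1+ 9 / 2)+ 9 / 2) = 5578478080 / 16929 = 329522.01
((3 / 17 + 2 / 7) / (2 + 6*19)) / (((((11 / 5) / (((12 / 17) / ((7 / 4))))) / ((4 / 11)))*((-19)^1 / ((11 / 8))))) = -150 / 7802711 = -0.00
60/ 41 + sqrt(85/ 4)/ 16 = sqrt(85)/ 32 + 60/ 41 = 1.75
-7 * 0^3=0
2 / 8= 1 / 4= 0.25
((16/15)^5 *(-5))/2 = -524288/151875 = -3.45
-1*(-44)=44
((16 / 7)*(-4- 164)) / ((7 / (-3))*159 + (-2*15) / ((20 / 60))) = 384 / 461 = 0.83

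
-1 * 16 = -16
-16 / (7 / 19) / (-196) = 76 / 343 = 0.22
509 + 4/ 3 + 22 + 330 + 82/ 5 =13181/ 15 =878.73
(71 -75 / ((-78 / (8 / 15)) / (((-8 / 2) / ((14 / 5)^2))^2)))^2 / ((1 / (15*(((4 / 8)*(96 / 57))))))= 63915.46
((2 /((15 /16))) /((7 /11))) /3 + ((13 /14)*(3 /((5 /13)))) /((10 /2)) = 8083 /3150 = 2.57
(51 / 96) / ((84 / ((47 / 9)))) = 799 / 24192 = 0.03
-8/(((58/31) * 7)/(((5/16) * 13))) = -2015/812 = -2.48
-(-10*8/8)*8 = 80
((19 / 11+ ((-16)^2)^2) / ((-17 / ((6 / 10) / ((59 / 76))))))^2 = 8877906.62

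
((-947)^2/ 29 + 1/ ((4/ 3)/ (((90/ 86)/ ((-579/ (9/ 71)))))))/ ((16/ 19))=40160365916681/ 1093609024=36722.78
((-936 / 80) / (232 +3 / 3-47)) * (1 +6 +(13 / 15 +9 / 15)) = -1651 / 3100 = -0.53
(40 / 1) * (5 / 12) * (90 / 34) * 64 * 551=26448000 / 17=1555764.71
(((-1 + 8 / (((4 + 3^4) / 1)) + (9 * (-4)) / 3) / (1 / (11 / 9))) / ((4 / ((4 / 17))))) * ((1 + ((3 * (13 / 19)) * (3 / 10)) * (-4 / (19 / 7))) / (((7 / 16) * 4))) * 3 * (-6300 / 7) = 96729072 / 730303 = 132.45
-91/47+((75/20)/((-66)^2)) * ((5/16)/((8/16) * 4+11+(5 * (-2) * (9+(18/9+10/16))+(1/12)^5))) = -282893924633/146109852361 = -1.94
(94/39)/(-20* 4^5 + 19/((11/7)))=-1034/8780733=-0.00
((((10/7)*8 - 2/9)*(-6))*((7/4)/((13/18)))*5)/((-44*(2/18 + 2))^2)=-428895/4542824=-0.09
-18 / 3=-6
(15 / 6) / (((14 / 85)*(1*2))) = 425 / 56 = 7.59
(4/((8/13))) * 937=12181/2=6090.50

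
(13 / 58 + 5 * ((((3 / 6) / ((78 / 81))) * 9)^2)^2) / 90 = 26.50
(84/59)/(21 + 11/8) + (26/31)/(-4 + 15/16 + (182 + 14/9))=580984896/8509219481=0.07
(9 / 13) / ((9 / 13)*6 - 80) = -9 / 986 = -0.01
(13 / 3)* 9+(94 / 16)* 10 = 97.75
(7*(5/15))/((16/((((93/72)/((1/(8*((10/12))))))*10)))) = 5425/432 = 12.56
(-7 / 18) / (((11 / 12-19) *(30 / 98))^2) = -0.01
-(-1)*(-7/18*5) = -35/18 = -1.94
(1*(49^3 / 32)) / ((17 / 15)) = 1764735 / 544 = 3244.00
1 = 1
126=126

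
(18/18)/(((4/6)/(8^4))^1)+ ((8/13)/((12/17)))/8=958481/156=6144.11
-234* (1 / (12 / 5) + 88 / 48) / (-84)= 351 / 56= 6.27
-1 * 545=-545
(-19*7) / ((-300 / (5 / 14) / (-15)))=-2.38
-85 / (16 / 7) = -595 / 16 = -37.19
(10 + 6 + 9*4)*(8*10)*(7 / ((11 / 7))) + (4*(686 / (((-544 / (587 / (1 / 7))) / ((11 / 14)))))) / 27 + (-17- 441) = 705638683 / 40392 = 17469.76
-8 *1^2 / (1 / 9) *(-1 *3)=216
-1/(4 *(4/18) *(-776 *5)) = 9/31040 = 0.00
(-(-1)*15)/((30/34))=17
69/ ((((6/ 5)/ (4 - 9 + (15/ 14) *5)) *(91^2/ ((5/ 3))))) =2875/ 695604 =0.00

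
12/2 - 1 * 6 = 0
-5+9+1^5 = 5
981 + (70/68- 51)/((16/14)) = 254939/272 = 937.28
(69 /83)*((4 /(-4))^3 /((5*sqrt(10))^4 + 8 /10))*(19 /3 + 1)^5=-74083460 /262620549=-0.28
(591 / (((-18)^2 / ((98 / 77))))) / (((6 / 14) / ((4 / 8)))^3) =472997 / 128304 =3.69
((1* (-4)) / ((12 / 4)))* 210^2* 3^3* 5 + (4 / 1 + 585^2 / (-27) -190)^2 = 157467321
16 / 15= 1.07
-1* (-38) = 38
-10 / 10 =-1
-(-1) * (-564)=-564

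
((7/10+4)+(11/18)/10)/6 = 857/1080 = 0.79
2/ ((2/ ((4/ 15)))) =0.27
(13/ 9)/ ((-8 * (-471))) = 13/ 33912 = 0.00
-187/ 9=-20.78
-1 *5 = -5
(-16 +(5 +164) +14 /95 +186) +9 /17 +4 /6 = 1648964 /4845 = 340.34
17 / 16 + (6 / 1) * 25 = 2417 / 16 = 151.06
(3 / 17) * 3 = 9 / 17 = 0.53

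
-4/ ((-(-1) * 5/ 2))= -8/ 5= -1.60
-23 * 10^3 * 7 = -161000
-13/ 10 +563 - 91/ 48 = 134353/ 240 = 559.80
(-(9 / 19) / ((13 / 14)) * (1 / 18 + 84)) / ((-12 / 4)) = 10591 / 741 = 14.29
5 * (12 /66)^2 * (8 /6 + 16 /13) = 2000 /4719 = 0.42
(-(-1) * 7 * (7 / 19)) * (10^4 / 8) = 61250 / 19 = 3223.68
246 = 246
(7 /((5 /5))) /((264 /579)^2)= 260743 /7744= 33.67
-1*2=-2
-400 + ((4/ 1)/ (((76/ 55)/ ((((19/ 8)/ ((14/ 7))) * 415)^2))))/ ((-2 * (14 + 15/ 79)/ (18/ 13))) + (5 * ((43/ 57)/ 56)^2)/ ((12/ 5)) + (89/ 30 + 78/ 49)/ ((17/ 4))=-69147486921534001/ 1992788965440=-34698.85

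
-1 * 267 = -267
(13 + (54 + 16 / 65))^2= 19105641 / 4225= 4522.05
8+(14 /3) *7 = 122 /3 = 40.67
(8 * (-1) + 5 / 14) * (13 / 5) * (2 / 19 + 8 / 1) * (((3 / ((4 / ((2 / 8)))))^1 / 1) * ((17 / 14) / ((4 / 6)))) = -2341053 / 42560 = -55.01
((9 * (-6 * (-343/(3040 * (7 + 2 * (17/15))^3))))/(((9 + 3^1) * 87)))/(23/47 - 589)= -2176335/174637252559104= -0.00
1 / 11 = 0.09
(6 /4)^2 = 9 /4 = 2.25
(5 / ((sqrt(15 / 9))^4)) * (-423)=-3807 / 5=-761.40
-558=-558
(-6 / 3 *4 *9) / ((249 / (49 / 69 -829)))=457216 / 1909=239.51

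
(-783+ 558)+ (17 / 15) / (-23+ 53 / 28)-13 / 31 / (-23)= -225.04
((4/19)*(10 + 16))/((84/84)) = 104/19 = 5.47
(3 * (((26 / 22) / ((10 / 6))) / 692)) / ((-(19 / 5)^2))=-585 / 2747932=-0.00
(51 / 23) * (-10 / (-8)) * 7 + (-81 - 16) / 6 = 893 / 276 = 3.24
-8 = -8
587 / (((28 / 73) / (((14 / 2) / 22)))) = 42851 / 88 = 486.94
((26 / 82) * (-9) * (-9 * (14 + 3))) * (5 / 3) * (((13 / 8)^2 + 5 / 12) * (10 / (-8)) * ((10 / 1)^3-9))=-2755895.37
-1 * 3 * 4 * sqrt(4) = -24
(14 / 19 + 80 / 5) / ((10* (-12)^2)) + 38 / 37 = 175241 / 168720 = 1.04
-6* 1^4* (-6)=36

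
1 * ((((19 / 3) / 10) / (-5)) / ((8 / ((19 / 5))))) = -361 / 6000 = -0.06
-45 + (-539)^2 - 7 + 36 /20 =1452354 /5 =290470.80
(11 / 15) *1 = 11 / 15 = 0.73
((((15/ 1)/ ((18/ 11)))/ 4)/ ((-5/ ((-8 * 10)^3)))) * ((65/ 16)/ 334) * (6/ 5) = 572000/ 167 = 3425.15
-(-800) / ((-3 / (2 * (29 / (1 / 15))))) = -232000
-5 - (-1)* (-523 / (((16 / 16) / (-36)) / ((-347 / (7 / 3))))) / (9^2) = -726029 / 21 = -34572.81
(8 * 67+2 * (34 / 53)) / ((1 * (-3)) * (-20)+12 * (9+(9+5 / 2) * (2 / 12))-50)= 9492 / 2491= 3.81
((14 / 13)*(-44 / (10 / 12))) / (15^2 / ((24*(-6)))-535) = 59136 / 558025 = 0.11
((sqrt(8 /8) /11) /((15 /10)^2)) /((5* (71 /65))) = 52 /7029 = 0.01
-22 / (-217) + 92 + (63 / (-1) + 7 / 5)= 33094 / 1085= 30.50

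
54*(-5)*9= -2430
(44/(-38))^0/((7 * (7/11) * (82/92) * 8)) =253/8036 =0.03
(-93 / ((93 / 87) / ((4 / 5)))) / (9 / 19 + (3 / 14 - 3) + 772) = -92568 / 1023685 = -0.09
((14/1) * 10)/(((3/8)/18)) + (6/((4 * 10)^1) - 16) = 134083/20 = 6704.15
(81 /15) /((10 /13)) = 351 /50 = 7.02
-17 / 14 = -1.21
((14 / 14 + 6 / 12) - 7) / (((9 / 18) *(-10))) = 1.10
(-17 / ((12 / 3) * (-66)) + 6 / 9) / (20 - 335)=-193 / 83160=-0.00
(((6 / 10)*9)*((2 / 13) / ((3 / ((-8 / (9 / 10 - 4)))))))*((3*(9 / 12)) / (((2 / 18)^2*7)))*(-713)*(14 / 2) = -1207224 / 13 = -92863.38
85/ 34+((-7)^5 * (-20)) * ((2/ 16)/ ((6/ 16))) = 672295/ 6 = 112049.17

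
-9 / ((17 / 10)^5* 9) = -100000 / 1419857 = -0.07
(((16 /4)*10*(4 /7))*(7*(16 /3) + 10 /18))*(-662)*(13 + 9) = -12612886.35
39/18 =13/6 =2.17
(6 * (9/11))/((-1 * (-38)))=27/209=0.13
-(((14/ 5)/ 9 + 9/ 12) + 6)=-1271/ 180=-7.06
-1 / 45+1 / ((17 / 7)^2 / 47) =103346 / 13005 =7.95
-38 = -38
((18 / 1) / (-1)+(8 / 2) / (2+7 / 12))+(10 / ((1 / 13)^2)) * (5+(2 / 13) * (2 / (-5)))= 258216 / 31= 8329.55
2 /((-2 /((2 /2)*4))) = -4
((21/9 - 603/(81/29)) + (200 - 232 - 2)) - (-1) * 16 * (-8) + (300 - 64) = -1256/9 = -139.56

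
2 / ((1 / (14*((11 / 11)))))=28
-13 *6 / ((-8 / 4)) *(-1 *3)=-117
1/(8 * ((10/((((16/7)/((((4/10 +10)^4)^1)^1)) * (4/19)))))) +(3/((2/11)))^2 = 66187033037/243111232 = 272.25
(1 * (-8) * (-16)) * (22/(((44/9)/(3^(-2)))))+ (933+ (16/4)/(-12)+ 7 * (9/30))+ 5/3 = 30013/30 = 1000.43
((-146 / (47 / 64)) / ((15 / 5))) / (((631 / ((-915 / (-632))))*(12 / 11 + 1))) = -3918640 / 53886769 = -0.07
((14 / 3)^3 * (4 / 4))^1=2744 / 27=101.63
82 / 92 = 41 / 46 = 0.89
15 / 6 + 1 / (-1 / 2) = 1 / 2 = 0.50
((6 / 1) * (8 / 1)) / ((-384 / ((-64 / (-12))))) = -2 / 3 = -0.67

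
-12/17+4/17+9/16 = 0.09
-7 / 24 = -0.29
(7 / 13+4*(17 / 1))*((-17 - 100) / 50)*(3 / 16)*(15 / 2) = -72171 / 320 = -225.53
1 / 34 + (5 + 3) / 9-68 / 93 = 1775 / 9486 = 0.19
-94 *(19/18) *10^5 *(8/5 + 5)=-196460000/3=-65486666.67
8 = 8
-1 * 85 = -85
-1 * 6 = -6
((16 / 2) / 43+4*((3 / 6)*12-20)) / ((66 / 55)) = -2000 / 43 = -46.51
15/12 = 5/4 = 1.25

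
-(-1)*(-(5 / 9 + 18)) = -167 / 9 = -18.56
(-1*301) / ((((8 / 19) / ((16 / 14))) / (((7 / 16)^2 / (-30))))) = 40033 / 7680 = 5.21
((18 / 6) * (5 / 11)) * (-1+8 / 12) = -5 / 11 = -0.45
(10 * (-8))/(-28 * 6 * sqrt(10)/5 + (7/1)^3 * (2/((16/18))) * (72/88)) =-1108800/8503837-1239040 * sqrt(10)/178580577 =-0.15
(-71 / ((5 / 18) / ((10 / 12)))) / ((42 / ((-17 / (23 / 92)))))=2414 / 7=344.86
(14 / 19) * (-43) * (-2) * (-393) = -473172 / 19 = -24903.79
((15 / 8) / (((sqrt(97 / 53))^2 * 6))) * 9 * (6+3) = 13.83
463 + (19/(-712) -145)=226397/712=317.97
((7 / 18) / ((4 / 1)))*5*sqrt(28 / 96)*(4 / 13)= 35*sqrt(42) / 2808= 0.08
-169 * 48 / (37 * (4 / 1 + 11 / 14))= -113568 / 2479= -45.81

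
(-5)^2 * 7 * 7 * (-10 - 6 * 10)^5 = -2058857500000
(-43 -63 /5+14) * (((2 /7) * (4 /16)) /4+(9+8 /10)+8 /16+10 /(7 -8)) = -13.22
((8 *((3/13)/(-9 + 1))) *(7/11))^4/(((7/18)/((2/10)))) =500094/2090808005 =0.00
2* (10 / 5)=4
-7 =-7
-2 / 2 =-1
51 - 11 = 40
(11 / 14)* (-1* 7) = -11 / 2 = -5.50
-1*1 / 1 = -1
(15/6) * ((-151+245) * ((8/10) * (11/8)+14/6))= 806.83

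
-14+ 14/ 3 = -28/ 3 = -9.33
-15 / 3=-5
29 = 29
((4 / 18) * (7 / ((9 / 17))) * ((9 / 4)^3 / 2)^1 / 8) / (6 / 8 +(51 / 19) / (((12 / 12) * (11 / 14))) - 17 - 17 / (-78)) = -8729721 / 52649600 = -0.17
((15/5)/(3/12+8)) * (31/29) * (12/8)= 186/319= 0.58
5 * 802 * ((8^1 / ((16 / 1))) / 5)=401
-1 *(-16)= 16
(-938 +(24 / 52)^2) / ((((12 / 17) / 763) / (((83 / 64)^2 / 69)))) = -7080934105217 / 286580736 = -24708.34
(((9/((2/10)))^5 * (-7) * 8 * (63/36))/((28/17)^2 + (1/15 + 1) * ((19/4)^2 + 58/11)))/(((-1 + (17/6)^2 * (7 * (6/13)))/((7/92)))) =-7847147642709375/4608214979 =-1702860.58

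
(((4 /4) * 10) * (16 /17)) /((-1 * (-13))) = 160 /221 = 0.72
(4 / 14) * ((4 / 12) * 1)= 0.10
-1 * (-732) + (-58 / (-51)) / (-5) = 186602 / 255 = 731.77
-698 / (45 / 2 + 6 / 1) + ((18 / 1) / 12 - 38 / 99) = -87937 / 3762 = -23.38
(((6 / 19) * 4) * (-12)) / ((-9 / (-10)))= -320 / 19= -16.84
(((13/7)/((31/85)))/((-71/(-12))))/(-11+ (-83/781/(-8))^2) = -1458133248/18636205427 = -0.08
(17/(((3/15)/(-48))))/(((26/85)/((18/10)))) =-312120/13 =-24009.23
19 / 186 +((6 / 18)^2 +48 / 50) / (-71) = 86233 / 990450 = 0.09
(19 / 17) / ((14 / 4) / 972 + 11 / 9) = 36936 / 40511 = 0.91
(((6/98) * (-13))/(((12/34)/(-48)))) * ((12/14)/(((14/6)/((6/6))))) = 95472/2401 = 39.76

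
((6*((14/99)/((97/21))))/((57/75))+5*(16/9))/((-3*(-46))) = 832970/12589533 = 0.07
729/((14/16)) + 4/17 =99172/119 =833.38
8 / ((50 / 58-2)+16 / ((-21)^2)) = -102312 / 14089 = -7.26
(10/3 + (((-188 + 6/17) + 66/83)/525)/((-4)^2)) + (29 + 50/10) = 37.31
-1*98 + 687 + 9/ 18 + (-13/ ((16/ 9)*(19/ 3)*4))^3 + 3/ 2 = 1062601762785/ 1798045696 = 590.98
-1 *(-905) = 905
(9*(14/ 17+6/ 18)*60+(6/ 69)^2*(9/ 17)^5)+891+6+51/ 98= 112048400866869/ 73608226594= 1522.23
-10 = -10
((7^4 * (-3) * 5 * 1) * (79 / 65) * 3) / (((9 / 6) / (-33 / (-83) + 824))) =-72171189.48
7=7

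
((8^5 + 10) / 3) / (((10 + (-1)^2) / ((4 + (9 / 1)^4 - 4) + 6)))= 6522822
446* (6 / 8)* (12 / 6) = 669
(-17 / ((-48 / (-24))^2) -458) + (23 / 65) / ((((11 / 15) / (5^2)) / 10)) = -195407 / 572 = -341.62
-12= -12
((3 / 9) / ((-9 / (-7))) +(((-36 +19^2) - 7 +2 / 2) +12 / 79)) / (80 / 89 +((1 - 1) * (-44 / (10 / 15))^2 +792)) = 7579507 / 18815193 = 0.40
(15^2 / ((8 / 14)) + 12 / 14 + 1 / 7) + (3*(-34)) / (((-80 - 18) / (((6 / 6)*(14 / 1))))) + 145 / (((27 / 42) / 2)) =216829 / 252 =860.43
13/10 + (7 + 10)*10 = 1713/10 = 171.30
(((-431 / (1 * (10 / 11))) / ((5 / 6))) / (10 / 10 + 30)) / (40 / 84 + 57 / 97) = -2633841 / 152675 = -17.25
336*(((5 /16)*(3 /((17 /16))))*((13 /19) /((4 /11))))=180180 /323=557.83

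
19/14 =1.36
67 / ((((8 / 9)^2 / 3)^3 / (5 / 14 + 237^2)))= 755998811215299 / 3670016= 205993328.43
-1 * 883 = -883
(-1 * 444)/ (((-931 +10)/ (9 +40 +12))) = 9028/ 307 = 29.41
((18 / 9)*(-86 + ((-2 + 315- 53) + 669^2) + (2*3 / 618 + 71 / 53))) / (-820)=-1092.04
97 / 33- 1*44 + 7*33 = 6268 / 33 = 189.94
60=60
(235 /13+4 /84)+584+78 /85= 13993594 /23205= 603.04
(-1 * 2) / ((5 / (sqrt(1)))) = -2 / 5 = -0.40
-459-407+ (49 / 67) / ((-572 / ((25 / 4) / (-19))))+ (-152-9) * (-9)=1698061017 / 2912624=583.00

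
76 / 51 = 1.49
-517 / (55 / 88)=-4136 / 5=-827.20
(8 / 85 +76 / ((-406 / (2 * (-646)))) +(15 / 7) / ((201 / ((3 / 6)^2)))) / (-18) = -13.44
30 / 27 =10 / 9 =1.11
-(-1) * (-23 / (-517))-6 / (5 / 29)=-89843 / 2585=-34.76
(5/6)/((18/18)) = 0.83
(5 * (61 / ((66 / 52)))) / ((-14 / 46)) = -182390 / 231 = -789.57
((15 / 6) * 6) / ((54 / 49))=245 / 18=13.61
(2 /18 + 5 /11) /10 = 28 /495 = 0.06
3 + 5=8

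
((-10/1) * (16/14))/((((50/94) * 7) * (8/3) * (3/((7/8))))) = -47/140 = -0.34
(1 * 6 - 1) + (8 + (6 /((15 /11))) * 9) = 263 /5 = 52.60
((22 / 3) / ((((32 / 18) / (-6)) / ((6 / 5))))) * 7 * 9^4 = -13640319 / 10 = -1364031.90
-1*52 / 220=-13 / 55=-0.24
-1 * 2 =-2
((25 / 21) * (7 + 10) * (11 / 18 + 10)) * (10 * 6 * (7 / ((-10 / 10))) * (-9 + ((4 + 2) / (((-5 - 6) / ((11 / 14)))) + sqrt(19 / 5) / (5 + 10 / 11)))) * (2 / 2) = 17858500 / 21 - 357170 * sqrt(95) / 117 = 820650.38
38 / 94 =0.40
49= 49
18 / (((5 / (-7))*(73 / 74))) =-9324 / 365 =-25.55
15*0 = 0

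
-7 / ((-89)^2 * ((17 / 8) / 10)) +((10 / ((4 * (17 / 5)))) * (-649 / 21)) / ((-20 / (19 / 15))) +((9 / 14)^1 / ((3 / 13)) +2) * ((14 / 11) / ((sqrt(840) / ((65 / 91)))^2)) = 26314704307 / 18290190996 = 1.44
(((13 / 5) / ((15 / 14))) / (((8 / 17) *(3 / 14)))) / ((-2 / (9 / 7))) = -1547 / 100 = -15.47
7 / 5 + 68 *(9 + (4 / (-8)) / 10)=610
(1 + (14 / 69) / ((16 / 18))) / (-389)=-113 / 35788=-0.00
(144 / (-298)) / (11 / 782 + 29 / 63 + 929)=-3547152 / 6822931265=-0.00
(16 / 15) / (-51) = -16 / 765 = -0.02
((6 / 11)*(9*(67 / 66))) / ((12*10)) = 201 / 4840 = 0.04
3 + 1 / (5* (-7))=2.97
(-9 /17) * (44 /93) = -132 /527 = -0.25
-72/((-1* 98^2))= 18/2401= 0.01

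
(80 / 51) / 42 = 40 / 1071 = 0.04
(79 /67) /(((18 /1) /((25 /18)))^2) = 49375 /7033392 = 0.01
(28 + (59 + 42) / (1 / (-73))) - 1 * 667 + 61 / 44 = -352467 / 44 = -8010.61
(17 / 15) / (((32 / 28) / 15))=119 / 8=14.88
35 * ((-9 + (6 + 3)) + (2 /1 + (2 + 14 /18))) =1505 /9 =167.22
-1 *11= -11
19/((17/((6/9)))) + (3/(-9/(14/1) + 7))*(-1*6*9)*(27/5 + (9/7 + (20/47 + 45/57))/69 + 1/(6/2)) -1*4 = -70051266034/466132605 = -150.28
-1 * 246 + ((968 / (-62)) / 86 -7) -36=-385479 / 1333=-289.18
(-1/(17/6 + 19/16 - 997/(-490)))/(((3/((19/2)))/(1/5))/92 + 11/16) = -82225920/350866451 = -0.23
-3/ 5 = -0.60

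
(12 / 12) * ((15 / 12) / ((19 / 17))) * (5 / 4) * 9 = 3825 / 304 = 12.58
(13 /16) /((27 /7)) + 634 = 273979 /432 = 634.21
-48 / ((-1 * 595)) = 48 / 595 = 0.08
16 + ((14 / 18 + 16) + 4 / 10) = 33.18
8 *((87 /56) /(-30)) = -29 /70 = -0.41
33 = 33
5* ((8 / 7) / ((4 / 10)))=100 / 7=14.29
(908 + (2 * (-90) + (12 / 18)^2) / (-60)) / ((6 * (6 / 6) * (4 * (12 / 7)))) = 107611 / 4860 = 22.14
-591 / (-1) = 591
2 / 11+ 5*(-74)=-4068 / 11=-369.82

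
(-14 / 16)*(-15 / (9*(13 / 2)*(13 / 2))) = 35 / 1014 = 0.03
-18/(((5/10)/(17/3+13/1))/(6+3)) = -6048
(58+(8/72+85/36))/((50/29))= 63133/1800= 35.07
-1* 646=-646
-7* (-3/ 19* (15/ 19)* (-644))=-202860/ 361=-561.94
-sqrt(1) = -1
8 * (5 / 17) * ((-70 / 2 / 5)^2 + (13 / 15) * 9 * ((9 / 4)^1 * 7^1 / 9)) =147.41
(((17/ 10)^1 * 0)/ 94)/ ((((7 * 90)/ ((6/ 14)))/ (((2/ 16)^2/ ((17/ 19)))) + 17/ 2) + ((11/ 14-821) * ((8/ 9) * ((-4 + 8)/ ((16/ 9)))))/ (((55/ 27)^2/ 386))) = 0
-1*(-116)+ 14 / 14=117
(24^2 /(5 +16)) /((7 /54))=10368 /49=211.59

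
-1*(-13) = 13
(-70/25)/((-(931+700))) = 2/1165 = 0.00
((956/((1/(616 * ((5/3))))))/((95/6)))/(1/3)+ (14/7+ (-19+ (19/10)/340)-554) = 11976592161/64600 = 185396.16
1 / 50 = 0.02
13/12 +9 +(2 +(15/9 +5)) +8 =107/4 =26.75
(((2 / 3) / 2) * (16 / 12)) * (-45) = -20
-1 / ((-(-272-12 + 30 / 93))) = -31 / 8794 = -0.00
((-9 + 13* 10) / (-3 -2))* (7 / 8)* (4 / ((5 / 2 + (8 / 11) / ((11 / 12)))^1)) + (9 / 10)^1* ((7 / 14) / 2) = -812723 / 31880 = -25.49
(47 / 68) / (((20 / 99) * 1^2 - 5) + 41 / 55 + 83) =23265 / 2657372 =0.01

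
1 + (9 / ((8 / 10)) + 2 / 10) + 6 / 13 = 3357 / 260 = 12.91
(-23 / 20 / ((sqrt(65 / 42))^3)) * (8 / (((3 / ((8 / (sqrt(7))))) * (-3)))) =5152 * sqrt(390) / 63375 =1.61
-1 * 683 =-683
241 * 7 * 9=15183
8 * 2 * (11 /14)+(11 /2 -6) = 169 /14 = 12.07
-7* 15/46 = -105/46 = -2.28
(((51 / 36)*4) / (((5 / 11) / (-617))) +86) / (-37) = 114089 / 555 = 205.57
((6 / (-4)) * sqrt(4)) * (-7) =21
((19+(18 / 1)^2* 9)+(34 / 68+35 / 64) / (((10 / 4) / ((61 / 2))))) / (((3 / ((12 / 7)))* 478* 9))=314429 / 803040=0.39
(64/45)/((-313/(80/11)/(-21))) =7168/10329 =0.69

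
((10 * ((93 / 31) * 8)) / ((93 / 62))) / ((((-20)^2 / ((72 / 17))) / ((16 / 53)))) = 2304 / 4505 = 0.51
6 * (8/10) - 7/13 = 4.26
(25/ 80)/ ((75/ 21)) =7/ 80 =0.09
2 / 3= 0.67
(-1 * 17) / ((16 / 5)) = -85 / 16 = -5.31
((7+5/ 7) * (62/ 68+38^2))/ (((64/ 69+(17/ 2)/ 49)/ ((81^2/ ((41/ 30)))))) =50440853077524/ 1037833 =48602090.20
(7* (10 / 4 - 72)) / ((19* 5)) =-973 / 190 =-5.12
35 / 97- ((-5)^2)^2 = -624.64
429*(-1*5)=-2145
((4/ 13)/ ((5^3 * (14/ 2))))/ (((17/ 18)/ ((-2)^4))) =1152/ 193375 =0.01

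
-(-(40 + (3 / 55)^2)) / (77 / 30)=103722 / 6655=15.59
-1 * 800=-800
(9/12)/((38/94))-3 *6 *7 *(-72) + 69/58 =20001399/2204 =9075.04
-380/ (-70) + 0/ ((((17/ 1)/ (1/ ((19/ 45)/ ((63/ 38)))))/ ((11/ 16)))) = 38/ 7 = 5.43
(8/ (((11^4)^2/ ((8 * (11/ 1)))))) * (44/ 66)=128/ 58461513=0.00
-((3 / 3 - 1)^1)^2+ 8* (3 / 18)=4 / 3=1.33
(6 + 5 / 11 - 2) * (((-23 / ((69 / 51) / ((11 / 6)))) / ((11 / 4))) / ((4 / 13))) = -10829 / 66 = -164.08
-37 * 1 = -37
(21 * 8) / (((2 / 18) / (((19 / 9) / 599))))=3192 / 599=5.33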